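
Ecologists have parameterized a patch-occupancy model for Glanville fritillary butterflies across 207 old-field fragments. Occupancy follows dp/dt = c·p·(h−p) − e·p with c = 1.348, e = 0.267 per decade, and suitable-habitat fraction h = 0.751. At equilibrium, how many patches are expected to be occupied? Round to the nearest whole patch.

p* = h − e/c = 0.751 − 0.1981 = 0.5529.
Expected occupied patches = N × p* = 207 × 0.5529 = 114.46 ≈ 114.

114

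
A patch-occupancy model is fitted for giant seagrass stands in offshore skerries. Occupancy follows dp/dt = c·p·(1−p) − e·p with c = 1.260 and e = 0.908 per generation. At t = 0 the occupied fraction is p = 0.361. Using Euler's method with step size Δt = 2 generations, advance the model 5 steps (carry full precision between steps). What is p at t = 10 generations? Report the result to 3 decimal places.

Update rule: p ← p + [c·p·(1−p) − e·p]·Δt with Δt = 2.
t = 2: p = 0.36100 + (-0.07426) = 0.28674
t = 4: p = 0.28674 + (-0.00533) = 0.28141
t = 6: p = 0.28141 + (-0.00145) = 0.27996
t = 8: p = 0.27996 + (-0.00042) = 0.27954
t = 10: p = 0.27954 + (-0.00012) = 0.27942

0.279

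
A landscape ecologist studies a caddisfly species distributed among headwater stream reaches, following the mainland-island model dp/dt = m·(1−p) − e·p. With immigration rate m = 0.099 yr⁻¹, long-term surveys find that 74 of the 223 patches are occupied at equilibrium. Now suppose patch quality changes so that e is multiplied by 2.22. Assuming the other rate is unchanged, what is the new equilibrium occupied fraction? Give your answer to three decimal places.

0.183

Observed p* = 74/223 = 0.33184.
Balance m(1−p*) = e·p* gives e = m(1−p*)/p* = 0.099×0.66816/0.33184 = 0.19934.
New p* = m/(m+e) = 0.09900/(0.09900+0.44253) = 0.18282.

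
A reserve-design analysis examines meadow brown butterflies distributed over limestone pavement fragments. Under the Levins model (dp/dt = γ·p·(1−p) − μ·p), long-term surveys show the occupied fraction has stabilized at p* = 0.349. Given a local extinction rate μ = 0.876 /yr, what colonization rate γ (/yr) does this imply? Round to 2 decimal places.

At equilibrium γ(1−p*) = μ, so γ = μ/(1−p*).
γ = 0.876/(1 − 0.349) = 0.876/0.6510 = 1.3456.

1.35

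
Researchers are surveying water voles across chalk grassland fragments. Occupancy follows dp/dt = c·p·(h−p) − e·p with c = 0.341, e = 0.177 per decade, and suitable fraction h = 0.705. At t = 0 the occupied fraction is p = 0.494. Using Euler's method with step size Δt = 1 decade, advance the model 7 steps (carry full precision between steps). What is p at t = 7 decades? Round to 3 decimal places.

Update rule: p ← p + [c·p·(h−p) − e·p]·Δt with Δt = 1.
t = 1: p = 0.49400 + (-0.05189) = 0.44211
t = 2: p = 0.44211 + (-0.03862) = 0.40349
t = 3: p = 0.40349 + (-0.02993) = 0.37355
t = 4: p = 0.37355 + (-0.02390) = 0.34966
t = 5: p = 0.34966 + (-0.01952) = 0.33014
t = 6: p = 0.33014 + (-0.01623) = 0.31390
t = 7: p = 0.31390 + (-0.01370) = 0.30020

0.300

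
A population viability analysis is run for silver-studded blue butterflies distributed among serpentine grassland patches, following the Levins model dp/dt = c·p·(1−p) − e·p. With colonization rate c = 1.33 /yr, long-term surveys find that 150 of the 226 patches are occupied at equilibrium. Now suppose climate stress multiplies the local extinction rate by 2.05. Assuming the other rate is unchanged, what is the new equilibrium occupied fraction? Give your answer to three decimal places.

Observed p* = 150/226 = 0.66372.
Balance c(1−p*) = e gives e = 1.33×(1 − 0.66372) = 0.44725.
New p* = 1 − e/c = 1 − 0.91686/1.33000 = 0.31063.

0.311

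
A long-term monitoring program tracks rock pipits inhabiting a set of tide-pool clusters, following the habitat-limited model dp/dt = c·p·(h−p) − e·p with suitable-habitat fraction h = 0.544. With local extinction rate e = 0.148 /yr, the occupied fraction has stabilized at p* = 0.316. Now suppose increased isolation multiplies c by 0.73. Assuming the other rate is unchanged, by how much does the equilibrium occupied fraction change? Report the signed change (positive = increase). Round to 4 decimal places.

Balance c(h−p*) = e gives c = e/(0.544 − 0.31600) = 0.148/0.22800 = 0.64912.
New p* = 0.544 − e/c = 0.544 − 0.14800/0.47386 = 0.23167.
Δp* = 0.23167 − 0.31600 = -0.08433.

-0.0843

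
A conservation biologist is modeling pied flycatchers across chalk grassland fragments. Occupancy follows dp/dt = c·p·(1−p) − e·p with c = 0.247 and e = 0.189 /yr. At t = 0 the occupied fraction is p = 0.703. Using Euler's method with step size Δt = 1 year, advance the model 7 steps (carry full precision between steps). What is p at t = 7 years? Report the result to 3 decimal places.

0.407

Update rule: p ← p + [c·p·(1−p) − e·p]·Δt with Δt = 1.
step 1: Δp = -0.08130, p = 0.62170
step 2: Δp = -0.05941, p = 0.56229
step 3: Δp = -0.04548, p = 0.51681
step 4: Δp = -0.03600, p = 0.48081
step 5: Δp = -0.02921, p = 0.45160
step 6: Δp = -0.02418, p = 0.42742
step 7: Δp = -0.02033, p = 0.40709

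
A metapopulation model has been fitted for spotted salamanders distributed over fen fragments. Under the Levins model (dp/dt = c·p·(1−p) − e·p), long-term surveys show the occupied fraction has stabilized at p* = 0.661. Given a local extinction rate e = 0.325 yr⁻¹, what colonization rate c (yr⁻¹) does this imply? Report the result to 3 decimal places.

0.959

At equilibrium c(1−p*) = e, so c = e/(1−p*).
c = 0.325/(1 − 0.661) = 0.325/0.3390 = 0.9587.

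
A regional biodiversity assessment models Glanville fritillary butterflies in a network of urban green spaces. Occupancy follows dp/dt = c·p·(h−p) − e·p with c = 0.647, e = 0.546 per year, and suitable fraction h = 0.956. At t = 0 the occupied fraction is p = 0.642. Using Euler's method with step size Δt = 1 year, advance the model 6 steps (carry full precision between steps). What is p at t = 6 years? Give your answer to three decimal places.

Update rule: p ← p + [c·p·(h−p) − e·p]·Δt with Δt = 1.
p: 0.64200 → 0.42190  (Δp = -0.22010)
p: 0.42190 → 0.33733  (Δp = -0.08456)
p: 0.33733 → 0.28818  (Δp = -0.04916)
p: 0.28818 → 0.25535  (Δp = -0.03283)
p: 0.25535 → 0.23168  (Δp = -0.02367)
p: 0.23168 → 0.21376  (Δp = -0.01792)

0.214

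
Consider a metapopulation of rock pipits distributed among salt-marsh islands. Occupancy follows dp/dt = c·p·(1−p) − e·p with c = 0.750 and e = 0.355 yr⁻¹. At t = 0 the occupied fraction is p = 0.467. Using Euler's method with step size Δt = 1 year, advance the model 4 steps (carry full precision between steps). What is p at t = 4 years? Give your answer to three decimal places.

Update rule: p ← p + [c·p·(1−p) − e·p]·Δt with Δt = 1.
p: 0.46700 → 0.48790  (Δp = +0.02090)
p: 0.48790 → 0.50208  (Δp = +0.01419)
p: 0.50208 → 0.51134  (Δp = +0.00926)
p: 0.51134 → 0.51722  (Δp = +0.00588)

0.517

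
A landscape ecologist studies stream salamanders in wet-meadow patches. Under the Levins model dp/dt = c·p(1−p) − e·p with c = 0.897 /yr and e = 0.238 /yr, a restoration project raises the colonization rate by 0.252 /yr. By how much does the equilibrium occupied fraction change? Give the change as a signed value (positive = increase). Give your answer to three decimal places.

Before: p* = 1 − 0.238/0.897 = 0.7347.
After the change, c = 1.149, e = 0.238, so p* = 1 − 0.238/1.149 = 0.7929.
Δp* = 0.7929 − 0.7347 = +0.0582.

0.058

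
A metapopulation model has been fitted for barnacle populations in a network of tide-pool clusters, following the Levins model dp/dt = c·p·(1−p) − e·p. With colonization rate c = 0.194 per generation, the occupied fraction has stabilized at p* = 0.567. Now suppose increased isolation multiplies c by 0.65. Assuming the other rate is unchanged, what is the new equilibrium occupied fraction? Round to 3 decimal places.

Balance c(1−p*) = e gives e = 0.194×(1 − 0.56700) = 0.08400.
New p* = 1 − e/c = 1 − 0.08400/0.12610 = 0.33386.

0.334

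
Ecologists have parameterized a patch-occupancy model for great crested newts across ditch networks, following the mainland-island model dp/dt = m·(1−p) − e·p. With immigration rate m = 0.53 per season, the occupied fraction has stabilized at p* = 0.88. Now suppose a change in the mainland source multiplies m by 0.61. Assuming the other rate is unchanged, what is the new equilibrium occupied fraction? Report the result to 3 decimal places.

Balance m(1−p*) = e·p* gives e = m(1−p*)/p* = 0.53×0.12000/0.88000 = 0.07227.
New p* = m/(m+e) = 0.32330/(0.32330+0.07227) = 0.81730.

0.817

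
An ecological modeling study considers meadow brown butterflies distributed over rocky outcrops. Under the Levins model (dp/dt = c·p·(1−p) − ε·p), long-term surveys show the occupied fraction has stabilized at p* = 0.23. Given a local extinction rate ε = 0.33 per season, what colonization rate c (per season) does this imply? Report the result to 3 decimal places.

0.429

At equilibrium c(1−p*) = ε, so c = ε/(1−p*).
c = 0.33/(1 − 0.23) = 0.33/0.7700 = 0.4286.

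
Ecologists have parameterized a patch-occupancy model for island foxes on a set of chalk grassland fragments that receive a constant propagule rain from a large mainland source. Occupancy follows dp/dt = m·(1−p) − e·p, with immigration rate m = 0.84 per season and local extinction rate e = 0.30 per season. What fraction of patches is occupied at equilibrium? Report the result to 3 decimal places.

At equilibrium the propagule rain into empty patches balances local extinction: m(1−p*) = e·p*.
p* = m/(m+e) = 0.84/(0.84+0.30) = 0.84/1.1400 = 0.7368.

0.737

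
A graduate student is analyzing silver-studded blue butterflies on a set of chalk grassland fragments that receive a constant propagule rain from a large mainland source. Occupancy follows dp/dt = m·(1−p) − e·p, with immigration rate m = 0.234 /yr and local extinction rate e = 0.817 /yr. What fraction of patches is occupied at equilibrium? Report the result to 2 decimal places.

At equilibrium the propagule rain into empty patches balances local extinction: m(1−p*) = e·p*.
p* = m/(m+e) = 0.234/(0.234+0.817) = 0.234/1.0510 = 0.2226.

0.22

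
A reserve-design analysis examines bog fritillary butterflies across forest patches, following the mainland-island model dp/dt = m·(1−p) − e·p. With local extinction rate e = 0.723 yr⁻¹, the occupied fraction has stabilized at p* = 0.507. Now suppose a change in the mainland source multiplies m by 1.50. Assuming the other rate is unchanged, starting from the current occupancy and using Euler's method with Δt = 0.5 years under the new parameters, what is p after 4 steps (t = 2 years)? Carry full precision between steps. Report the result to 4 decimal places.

Balance m(1−p*) = e·p* gives m = e·p*/(1−p*) = 0.723×0.50700/0.49300 = 0.74353.
Starting from p₀ = 0.50700; update p ← p + (dp/dt)·Δt with the new parameters.
t = 0.5: p = 0.50700 + (+0.09164) = 0.59864
t = 1: p = 0.59864 + (+0.00741) = 0.60605
t = 1.5: p = 0.60605 + (+0.00060) = 0.60665
t = 2: p = 0.60665 + (+0.00005) = 0.60670

0.6067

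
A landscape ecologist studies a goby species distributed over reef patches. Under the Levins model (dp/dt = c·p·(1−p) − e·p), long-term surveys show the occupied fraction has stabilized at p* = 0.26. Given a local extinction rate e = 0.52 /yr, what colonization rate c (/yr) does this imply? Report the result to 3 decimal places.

0.703

At equilibrium c(1−p*) = e, so c = e/(1−p*).
c = 0.52/(1 − 0.26) = 0.52/0.7400 = 0.7027.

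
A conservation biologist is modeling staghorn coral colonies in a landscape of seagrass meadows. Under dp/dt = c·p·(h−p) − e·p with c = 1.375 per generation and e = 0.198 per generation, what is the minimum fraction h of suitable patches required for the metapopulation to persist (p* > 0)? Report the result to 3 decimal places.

0.144

p* = h − e/c is positive only when h > e/c.
h_min = e/c = 0.198/1.375 = 0.1440.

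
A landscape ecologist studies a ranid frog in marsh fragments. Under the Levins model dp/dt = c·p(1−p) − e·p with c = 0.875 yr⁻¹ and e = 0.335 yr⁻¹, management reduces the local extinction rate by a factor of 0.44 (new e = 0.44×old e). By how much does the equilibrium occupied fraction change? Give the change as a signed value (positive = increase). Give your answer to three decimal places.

Before: p* = 1 − 0.335/0.875 = 0.6171.
After the change, c = 0.875, e = 0.1474, so p* = 1 − 0.1474/0.875 = 0.8315.
Δp* = 0.8315 − 0.6171 = +0.2144.

0.214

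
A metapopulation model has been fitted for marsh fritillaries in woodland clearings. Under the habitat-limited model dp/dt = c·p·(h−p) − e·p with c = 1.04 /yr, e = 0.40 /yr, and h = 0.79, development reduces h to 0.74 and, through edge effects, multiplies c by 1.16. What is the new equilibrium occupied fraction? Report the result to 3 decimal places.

0.408

Before: p* = h − e/c = 0.79 − 0.40/1.04 = 0.79 − 0.3846 = 0.4054.
After: c = 1.2064, e = 0.4, h = 0.74; p* = 0.74 − 0.4/1.2064 = 0.4084.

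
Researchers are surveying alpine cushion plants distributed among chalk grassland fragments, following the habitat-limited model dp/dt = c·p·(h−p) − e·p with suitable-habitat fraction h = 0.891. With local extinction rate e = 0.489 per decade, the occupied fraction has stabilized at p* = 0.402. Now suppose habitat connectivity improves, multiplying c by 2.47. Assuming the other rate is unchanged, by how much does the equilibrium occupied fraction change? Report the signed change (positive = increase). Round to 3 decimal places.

Balance c(h−p*) = e gives c = e/(0.891 − 0.40200) = 0.489/0.48900 = 1.00000.
New p* = 0.891 − e/c = 0.891 − 0.48900/2.47000 = 0.69302.
Δp* = 0.69302 − 0.40200 = +0.29102.

0.291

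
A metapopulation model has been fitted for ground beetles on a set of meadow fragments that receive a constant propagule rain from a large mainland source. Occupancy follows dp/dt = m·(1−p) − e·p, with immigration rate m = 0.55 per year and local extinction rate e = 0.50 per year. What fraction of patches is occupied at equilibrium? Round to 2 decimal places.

0.52

At equilibrium the propagule rain into empty patches balances local extinction: m(1−p*) = e·p*.
p* = m/(m+e) = 0.55/(0.55+0.50) = 0.55/1.0500 = 0.5238.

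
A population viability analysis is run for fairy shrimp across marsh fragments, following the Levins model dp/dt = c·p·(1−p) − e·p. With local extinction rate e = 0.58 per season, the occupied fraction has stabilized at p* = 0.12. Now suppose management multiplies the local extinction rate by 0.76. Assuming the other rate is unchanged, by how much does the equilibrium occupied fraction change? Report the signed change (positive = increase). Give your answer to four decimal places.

0.2112

Balance c(1−p*) = e gives c = e/(1 − 0.12000) = 0.58/0.88000 = 0.65909.
New p* = 1 − e/c = 1 − 0.44080/0.65909 = 0.33120.
Δp* = 0.33120 − 0.12000 = +0.21120.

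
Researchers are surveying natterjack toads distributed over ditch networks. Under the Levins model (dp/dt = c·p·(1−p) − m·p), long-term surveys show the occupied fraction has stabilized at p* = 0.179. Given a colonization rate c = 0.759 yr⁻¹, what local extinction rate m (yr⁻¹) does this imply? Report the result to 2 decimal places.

At equilibrium c(1−p*) = m.
m = 0.759 × (1 − 0.179) = 0.759 × 0.8210 = 0.6231.

0.62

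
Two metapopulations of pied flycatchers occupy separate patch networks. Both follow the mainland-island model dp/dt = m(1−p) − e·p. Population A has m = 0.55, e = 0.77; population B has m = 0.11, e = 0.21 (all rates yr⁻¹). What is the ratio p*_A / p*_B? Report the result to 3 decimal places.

1.212

A: p*_A = m/(m+e) = 0.55/1.3200 = 0.4167.
B: p*_B = 0.11/0.3200 = 0.3438.
p*_A / p*_B = 0.4167/0.3438 = 1.2121.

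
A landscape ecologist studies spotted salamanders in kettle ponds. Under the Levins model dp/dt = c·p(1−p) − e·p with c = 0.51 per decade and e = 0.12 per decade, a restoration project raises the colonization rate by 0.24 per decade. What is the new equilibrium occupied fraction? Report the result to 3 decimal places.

Before: p* = 1 − 0.12/0.51 = 0.7647.
After the change, c = 0.75, e = 0.12, so p* = 1 − 0.12/0.75 = 0.8400.

0.840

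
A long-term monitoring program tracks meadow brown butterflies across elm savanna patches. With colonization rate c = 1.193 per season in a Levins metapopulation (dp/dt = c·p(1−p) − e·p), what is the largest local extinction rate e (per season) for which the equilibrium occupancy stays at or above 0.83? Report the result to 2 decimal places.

0.20

1 − e/c ≥ 0.83 ⇒ e ≤ c(1 − 0.83) = 1.193 × 0.1700.
e_max = 0.2028.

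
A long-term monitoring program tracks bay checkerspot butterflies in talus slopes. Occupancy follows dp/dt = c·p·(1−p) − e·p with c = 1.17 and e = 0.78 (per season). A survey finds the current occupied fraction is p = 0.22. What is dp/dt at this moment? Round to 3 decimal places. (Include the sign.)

Colonization term: c·p·(1−p) = 1.17×0.22×0.7800 = 0.20077.
Extinction term: e·p = 0.17160.
dp/dt = 0.20077 − 0.17160 = 0.02917.

0.029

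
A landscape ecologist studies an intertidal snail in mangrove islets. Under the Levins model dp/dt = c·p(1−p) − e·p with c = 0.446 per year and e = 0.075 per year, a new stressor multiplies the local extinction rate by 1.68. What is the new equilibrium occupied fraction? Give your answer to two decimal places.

0.72

Before: p* = 1 − 0.075/0.446 = 0.8318.
After the change, c = 0.446, e = 0.126, so p* = 1 − 0.126/0.446 = 0.7175.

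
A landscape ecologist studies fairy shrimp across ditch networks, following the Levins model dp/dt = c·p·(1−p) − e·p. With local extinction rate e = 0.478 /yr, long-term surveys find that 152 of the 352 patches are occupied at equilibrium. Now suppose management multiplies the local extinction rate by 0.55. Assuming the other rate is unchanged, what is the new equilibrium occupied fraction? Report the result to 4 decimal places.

0.6875

Observed p* = 152/352 = 0.43182.
Balance c(1−p*) = e gives c = e/(1 − 0.43182) = 0.478/0.56818 = 0.84128.
New p* = 1 − e/c = 1 − 0.26290/0.84128 = 0.68750.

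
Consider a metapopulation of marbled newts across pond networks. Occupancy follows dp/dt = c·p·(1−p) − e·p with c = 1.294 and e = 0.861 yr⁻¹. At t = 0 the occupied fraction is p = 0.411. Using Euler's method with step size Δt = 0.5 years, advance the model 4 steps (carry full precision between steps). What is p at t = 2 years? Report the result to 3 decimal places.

Update rule: p ← p + [c·p·(1−p) − e·p]·Δt with Δt = 0.5.
t = 0.5: p = 0.41100 + (-0.02031) = 0.39069
t = 1: p = 0.39069 + (-0.01417) = 0.37652
t = 1.5: p = 0.37652 + (-0.01021) = 0.36631
t = 2: p = 0.36631 + (-0.00751) = 0.35880

0.359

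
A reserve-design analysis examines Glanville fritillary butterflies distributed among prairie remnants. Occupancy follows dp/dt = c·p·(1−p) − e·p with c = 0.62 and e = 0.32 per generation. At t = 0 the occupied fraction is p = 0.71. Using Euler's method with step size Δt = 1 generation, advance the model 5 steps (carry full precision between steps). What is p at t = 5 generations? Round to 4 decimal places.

0.5071

Update rule: p ← p + [c·p·(1−p) − e·p]·Δt with Δt = 1.
p: 0.71000 → 0.61046  (Δp = -0.09954)
p: 0.61046 → 0.56255  (Δp = -0.04791)
p: 0.56255 → 0.53511  (Δp = -0.02744)
p: 0.53511 → 0.51811  (Δp = -0.01700)
p: 0.51811 → 0.50711  (Δp = -0.01100)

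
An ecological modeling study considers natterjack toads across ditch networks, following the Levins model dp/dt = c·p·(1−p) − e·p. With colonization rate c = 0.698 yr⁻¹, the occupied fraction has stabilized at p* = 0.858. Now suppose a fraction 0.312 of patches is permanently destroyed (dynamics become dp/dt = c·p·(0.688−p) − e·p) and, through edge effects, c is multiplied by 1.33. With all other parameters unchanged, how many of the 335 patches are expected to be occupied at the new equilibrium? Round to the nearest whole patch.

Balance c(1−p*) = e gives e = 0.698×(1 − 0.85800) = 0.09912.
New p* = 0.688 − e/c = 0.688 − 0.09912/0.92834 = 0.58123.
Expected occupied = 335 × 0.58123 = 194.71 ≈ 195.

195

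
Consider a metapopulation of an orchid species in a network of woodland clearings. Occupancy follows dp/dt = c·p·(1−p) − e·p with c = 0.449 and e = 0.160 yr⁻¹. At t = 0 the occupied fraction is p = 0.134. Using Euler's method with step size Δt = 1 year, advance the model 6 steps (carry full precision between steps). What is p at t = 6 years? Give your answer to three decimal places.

Update rule: p ← p + [c·p·(1−p) − e·p]·Δt with Δt = 1.
  1  |  dp/dt·Δt = +0.030664  |  p_1 = 0.164664
  2  |  dp/dt·Δt = +0.035414  |  p_2 = 0.200077
  3  |  dp/dt·Δt = +0.039848  |  p_3 = 0.239926
  4  |  dp/dt·Δt = +0.043492  |  p_4 = 0.283418
  5  |  dp/dt·Δt = +0.045842  |  p_5 = 0.329259
  6  |  dp/dt·Δt = +0.046479  |  p_6 = 0.375739

0.376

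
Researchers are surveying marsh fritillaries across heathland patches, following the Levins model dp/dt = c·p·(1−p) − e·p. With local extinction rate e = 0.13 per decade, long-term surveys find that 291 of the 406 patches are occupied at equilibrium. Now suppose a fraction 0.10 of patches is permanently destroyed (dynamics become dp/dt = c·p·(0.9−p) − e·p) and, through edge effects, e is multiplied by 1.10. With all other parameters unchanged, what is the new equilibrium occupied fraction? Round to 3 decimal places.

0.588

Observed p* = 291/406 = 0.71675.
Balance c(1−p*) = e gives c = e/(1 − 0.71675) = 0.13/0.28325 = 0.45896.
New p* = 0.9 − e/c = 0.9 − 0.14300/0.45896 = 0.58843.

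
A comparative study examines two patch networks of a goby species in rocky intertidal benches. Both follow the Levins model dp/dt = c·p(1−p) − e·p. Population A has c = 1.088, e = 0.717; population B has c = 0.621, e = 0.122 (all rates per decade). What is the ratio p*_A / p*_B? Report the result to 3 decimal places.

A: p*_A = 1 − 0.717/1.088 = 0.3410.
B: p*_B = 1 − 0.122/0.621 = 0.8035.
p*_A / p*_B = 0.3410/0.8035 = 0.4244.

0.424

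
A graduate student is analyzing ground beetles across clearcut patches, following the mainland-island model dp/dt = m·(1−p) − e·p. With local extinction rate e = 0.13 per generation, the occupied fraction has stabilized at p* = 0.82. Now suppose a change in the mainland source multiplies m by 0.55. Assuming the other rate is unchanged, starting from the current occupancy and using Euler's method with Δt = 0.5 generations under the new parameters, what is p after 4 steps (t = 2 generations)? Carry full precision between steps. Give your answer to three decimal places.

Balance m(1−p*) = e·p* gives m = e·p*/(1−p*) = 0.13×0.82000/0.18000 = 0.59222.
Starting from p₀ = 0.82000; update p ← p + (dp/dt)·Δt with the new parameters.
t = 0.5: p = 0.82000 + (-0.02398) = 0.79601
t = 1: p = 0.79601 + (-0.01852) = 0.77750
t = 1.5: p = 0.77750 + (-0.01430) = 0.76320
t = 2: p = 0.76320 + (-0.01104) = 0.75215

0.752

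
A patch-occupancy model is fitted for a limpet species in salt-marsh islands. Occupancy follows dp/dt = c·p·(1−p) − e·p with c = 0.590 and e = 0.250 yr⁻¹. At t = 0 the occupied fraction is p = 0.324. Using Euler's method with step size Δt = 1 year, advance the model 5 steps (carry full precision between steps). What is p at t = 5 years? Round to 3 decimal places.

0.514

Update rule: p ← p + [c·p·(1−p) − e·p]·Δt with Δt = 1.
step 1: Δp = +0.04822, p = 0.37222
step 2: Δp = +0.04481, p = 0.41704
step 3: Δp = +0.03918, p = 0.45622
step 4: Δp = +0.03232, p = 0.48853
step 5: Δp = +0.02529, p = 0.51382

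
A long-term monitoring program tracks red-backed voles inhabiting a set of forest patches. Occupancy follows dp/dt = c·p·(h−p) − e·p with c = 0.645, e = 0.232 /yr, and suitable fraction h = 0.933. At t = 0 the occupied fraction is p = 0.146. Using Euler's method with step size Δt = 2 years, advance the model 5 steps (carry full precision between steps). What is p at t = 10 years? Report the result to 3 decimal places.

Update rule: p ← p + [c·p·(h−p) − e·p]·Δt with Δt = 2.
step 1: Δp = +0.08048, p = 0.22648
step 2: Δp = +0.10133, p = 0.32781
step 3: Δp = +0.10382, p = 0.43163
step 4: Δp = +0.07889, p = 0.51051
step 5: Δp = +0.04135, p = 0.55187

0.552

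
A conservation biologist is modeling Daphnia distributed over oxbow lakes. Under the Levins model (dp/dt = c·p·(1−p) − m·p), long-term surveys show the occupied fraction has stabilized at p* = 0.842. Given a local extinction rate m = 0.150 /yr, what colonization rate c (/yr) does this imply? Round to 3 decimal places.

At equilibrium c(1−p*) = m, so c = m/(1−p*).
c = 0.150/(1 − 0.842) = 0.150/0.1580 = 0.9494.

0.949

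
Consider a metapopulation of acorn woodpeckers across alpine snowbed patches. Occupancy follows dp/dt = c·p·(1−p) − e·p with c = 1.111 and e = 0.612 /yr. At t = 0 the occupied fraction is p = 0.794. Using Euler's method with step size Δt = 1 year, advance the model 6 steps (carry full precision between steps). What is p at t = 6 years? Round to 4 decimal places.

Update rule: p ← p + [c·p·(1−p) − e·p]·Δt with Δt = 1.
t = 1: p = 0.79400 + (-0.30421) = 0.48979
t = 2: p = 0.48979 + (-0.02212) = 0.46767
t = 3: p = 0.46767 + (-0.00963) = 0.45805
t = 4: p = 0.45805 + (-0.00453) = 0.45352
t = 5: p = 0.45352 + (-0.00220) = 0.45131
t = 6: p = 0.45131 + (-0.00109) = 0.45023

0.4502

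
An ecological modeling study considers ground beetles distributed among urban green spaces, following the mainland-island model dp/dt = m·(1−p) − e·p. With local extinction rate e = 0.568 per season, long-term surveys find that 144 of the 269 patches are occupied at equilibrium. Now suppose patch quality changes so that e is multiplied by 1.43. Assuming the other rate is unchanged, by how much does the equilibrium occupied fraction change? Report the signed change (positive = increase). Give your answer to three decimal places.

Observed p* = 144/269 = 0.53532.
Balance m(1−p*) = e·p* gives m = e·p*/(1−p*) = 0.568×0.53532/0.46468 = 0.65435.
New p* = m/(m+e) = 0.65435/(0.65435+0.81224) = 0.44617.
Δp* = 0.44617 − 0.53532 = -0.08915.

-0.089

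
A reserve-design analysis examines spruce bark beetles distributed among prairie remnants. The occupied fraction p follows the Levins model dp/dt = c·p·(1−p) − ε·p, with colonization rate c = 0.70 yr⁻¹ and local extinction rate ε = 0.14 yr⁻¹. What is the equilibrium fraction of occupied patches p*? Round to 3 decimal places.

Setting dp/dt = 0 and dividing through by p* gives c·(1−p*) = ε.
So p* = 1 − ε/c = 1 − 0.14/0.70 = 1 − 0.2000 = 0.8000.

0.800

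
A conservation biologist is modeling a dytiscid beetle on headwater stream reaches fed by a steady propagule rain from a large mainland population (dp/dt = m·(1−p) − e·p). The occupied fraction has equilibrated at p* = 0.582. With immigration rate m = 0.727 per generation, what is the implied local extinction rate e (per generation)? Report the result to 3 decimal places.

0.522

At equilibrium m(1−p*) = e·p*, so e = m(1−p*)/p*.
e = 0.727 × 0.4180 / 0.582 = 0.5221.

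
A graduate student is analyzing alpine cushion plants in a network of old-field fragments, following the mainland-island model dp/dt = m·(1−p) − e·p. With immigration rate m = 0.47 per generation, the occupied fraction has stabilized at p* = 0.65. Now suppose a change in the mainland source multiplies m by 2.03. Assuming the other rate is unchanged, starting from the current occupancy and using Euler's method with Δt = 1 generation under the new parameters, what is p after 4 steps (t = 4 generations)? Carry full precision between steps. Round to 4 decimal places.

0.7901

Balance m(1−p*) = e·p* gives e = m(1−p*)/p* = 0.47×0.35000/0.65000 = 0.25308.
Starting from p₀ = 0.65000; update p ← p + (dp/dt)·Δt with the new parameters.
p: 0.65000 → 0.81943  (Δp = +0.16943)
p: 0.81943 → 0.78433  (Δp = -0.03510)
p: 0.78433 → 0.79160  (Δp = +0.00727)
p: 0.79160 → 0.79010  (Δp = -0.00151)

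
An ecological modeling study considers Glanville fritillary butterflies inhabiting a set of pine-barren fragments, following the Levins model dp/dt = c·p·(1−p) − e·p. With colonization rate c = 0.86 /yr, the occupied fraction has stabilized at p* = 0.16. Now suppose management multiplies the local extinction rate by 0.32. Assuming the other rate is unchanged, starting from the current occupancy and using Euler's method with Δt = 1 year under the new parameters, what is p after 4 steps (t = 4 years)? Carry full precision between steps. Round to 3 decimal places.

0.562

Balance c(1−p*) = e gives e = 0.86×(1 − 0.16000) = 0.72240.
Starting from p₀ = 0.16000; update p ← p + (dp/dt)·Δt with the new parameters.
  1  |  dp/dt·Δt = +0.078597  |  p_1 = 0.238597
  2  |  dp/dt·Δt = +0.101079  |  p_2 = 0.339676
  3  |  dp/dt·Δt = +0.114373  |  p_3 = 0.454049
  4  |  dp/dt·Δt = +0.108223  |  p_4 = 0.562271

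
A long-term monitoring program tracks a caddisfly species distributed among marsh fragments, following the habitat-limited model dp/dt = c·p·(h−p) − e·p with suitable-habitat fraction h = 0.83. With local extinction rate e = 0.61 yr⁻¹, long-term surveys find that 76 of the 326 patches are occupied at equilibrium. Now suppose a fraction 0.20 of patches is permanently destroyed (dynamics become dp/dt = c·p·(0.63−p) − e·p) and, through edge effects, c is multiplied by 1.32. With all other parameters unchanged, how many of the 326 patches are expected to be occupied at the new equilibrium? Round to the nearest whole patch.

Observed p* = 76/326 = 0.23313.
Balance c(h−p*) = e gives c = e/(0.83 − 0.23313) = 0.61/0.59687 = 1.02200.
New p* = 0.63 − e/c = 0.63 − 0.61000/1.34904 = 0.17783.
Expected occupied = 326 × 0.17783 = 57.97 ≈ 58.

58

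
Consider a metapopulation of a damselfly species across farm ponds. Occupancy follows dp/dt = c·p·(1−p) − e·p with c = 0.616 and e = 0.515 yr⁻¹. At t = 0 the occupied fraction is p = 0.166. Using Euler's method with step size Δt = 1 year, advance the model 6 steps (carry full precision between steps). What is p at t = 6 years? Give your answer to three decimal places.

0.165

Update rule: p ← p + [c·p·(1−p) − e·p]·Δt with Δt = 1.
  1  |  dp/dt·Δt = -0.000208  |  p_1 = 0.165792
  2  |  dp/dt·Δt = -0.000187  |  p_2 = 0.165605
  3  |  dp/dt·Δt = -0.000168  |  p_3 = 0.165437
  4  |  dp/dt·Δt = -0.000150  |  p_4 = 0.165286
  5  |  dp/dt·Δt = -0.000135  |  p_5 = 0.165152
  6  |  dp/dt·Δt = -0.000121  |  p_6 = 0.165030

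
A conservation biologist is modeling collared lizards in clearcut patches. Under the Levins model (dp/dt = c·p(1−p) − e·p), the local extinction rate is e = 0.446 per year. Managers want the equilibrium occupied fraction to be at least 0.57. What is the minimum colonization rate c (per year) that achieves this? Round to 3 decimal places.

1.037

p* = 1 − e/c ≥ 0.57 requires e/c ≤ 0.4300, i.e. c ≥ e/0.4300.
c_min = 0.446/0.4300 = 1.0372.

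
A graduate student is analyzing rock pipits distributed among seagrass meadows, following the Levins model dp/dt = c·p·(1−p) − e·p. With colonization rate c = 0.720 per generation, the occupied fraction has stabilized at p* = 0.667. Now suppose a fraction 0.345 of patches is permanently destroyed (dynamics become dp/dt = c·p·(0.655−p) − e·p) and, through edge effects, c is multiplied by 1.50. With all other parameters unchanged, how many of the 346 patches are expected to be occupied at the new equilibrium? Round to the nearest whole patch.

150

Balance c(1−p*) = e gives e = 0.720×(1 − 0.66700) = 0.23976.
New p* = 0.655 − e/c = 0.655 − 0.23976/1.08000 = 0.43300.
Expected occupied = 346 × 0.43300 = 149.82 ≈ 150.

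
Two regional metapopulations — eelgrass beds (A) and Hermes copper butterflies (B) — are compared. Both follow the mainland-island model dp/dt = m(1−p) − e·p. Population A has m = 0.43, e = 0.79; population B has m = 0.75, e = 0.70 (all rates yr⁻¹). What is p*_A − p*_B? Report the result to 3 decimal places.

-0.165

A: p*_A = m/(m+e) = 0.43/1.2200 = 0.3525.
B: p*_B = 0.75/1.4500 = 0.5172.
p*_A − p*_B = 0.3525 − 0.5172 = -0.1648.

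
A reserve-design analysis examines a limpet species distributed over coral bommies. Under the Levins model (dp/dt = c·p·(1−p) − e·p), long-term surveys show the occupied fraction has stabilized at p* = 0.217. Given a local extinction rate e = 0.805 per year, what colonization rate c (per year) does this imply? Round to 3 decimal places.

1.028

At equilibrium c(1−p*) = e, so c = e/(1−p*).
c = 0.805/(1 − 0.217) = 0.805/0.7830 = 1.0281.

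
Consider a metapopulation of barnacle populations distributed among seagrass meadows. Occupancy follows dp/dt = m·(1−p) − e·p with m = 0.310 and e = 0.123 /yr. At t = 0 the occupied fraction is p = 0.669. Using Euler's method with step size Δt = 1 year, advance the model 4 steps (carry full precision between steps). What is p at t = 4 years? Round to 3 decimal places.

0.711

Update rule: p ← p + [m·(1−p) − e·p]·Δt with Δt = 1.
p: 0.66900 → 0.68932  (Δp = +0.02032)
p: 0.68932 → 0.70085  (Δp = +0.01152)
p: 0.70085 → 0.70738  (Δp = +0.00653)
p: 0.70738 → 0.71108  (Δp = +0.00370)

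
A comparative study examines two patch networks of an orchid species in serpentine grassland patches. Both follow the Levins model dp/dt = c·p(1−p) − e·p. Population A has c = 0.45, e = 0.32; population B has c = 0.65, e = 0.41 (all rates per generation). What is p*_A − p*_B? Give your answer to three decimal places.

-0.080

A: p*_A = 1 − 0.32/0.45 = 0.2889.
B: p*_B = 1 − 0.41/0.65 = 0.3692.
p*_A − p*_B = 0.2889 − 0.3692 = -0.0803.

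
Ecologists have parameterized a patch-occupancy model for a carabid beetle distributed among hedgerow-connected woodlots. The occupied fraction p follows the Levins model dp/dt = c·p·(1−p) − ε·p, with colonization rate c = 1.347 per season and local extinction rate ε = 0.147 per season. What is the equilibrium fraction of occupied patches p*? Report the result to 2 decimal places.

0.89

Setting dp/dt = 0 and dividing through by p* gives c·(1−p*) = ε.
So p* = 1 − ε/c = 1 − 0.147/1.347 = 1 − 0.1091 = 0.8909.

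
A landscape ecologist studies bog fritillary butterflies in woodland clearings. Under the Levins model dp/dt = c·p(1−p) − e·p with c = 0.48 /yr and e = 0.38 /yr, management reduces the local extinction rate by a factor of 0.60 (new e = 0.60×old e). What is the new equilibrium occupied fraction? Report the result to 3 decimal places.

Before: p* = 1 − 0.38/0.48 = 0.2083.
After the change, c = 0.48, e = 0.228, so p* = 1 − 0.228/0.48 = 0.5250.

0.525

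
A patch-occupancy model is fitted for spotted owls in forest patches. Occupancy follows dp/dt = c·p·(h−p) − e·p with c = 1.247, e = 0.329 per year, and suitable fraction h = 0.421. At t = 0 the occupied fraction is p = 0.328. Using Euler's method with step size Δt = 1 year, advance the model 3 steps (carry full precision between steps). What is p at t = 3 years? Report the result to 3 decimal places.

0.206

Update rule: p ← p + [c·p·(h−p) − e·p]·Δt with Δt = 1.
t = 1: p = 0.32800 + (-0.06987) = 0.25813
t = 2: p = 0.25813 + (-0.03250) = 0.22563
t = 3: p = 0.22563 + (-0.01926) = 0.20637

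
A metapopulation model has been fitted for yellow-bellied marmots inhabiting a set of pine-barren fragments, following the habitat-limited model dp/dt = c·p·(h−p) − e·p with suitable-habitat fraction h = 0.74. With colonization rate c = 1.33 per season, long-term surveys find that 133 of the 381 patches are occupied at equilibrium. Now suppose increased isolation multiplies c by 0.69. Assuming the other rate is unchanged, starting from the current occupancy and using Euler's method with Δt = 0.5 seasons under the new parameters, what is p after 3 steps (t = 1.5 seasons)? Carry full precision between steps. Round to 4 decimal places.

0.2820

Observed p* = 133/381 = 0.34908.
Balance c(h−p*) = e gives e = 1.33×(0.74 − 0.34908) = 0.51992.
Starting from p₀ = 0.34908; update p ← p + (dp/dt)·Δt with the new parameters.
step 1: Δp = -0.02813, p = 0.32095
step 2: Δp = -0.02172, p = 0.29923
step 3: Δp = -0.01727, p = 0.28196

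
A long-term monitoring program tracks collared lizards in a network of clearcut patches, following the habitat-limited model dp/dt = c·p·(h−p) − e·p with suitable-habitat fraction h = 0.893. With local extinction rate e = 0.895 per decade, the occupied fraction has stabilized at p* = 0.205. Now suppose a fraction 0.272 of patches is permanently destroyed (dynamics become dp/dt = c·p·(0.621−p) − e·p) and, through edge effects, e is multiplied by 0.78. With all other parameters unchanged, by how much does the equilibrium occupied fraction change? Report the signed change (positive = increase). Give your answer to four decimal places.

Balance c(h−p*) = e gives c = e/(0.893 − 0.20500) = 0.895/0.68800 = 1.30087.
New p* = 0.621 − e/c = 0.621 − 0.69810/1.30087 = 0.08436.
Δp* = 0.08436 − 0.20500 = -0.12064.

-0.1206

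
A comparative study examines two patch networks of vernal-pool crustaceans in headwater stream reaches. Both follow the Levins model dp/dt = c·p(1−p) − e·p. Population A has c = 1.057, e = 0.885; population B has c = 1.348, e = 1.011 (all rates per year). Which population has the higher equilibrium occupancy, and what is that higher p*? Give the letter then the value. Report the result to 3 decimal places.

A: p*_A = 1 − 0.885/1.057 = 0.1627.
B: p*_B = 1 − 1.011/1.348 = 0.2500.
B is higher at 0.2500.

B, 0.250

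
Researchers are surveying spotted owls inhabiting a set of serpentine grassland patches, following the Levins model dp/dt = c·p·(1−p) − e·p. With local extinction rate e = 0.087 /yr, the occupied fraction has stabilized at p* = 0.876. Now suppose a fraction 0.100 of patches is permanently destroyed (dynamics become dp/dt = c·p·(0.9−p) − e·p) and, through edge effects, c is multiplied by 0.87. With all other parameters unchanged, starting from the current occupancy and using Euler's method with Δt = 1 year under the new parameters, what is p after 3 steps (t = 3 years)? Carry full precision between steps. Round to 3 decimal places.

0.772

Balance c(1−p*) = e gives c = e/(1 − 0.87600) = 0.087/0.12400 = 0.70161.
Starting from p₀ = 0.87600; update p ← p + (dp/dt)·Δt with the new parameters.
t = 1: p = 0.87600 + (-0.06338) = 0.81262
t = 2: p = 0.81262 + (-0.02736) = 0.78527
t = 3: p = 0.78527 + (-0.01332) = 0.77194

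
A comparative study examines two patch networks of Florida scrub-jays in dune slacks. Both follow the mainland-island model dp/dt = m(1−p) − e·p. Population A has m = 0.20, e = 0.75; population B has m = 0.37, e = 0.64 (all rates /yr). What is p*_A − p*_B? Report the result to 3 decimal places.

A: p*_A = m/(m+e) = 0.20/0.9500 = 0.2105.
B: p*_B = 0.37/1.0100 = 0.3663.
p*_A − p*_B = 0.2105 − 0.3663 = -0.1558.

-0.156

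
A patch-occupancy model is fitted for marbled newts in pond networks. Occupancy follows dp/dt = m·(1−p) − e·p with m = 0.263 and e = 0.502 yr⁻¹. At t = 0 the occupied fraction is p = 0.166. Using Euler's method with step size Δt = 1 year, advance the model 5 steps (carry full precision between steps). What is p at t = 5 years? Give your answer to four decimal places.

0.3437

Update rule: p ← p + [m·(1−p) − e·p]·Δt with Δt = 1.
t = 1: p = 0.16600 + (+0.13601) = 0.30201
t = 2: p = 0.30201 + (+0.03196) = 0.33397
t = 3: p = 0.33397 + (+0.00751) = 0.34148
t = 4: p = 0.34148 + (+0.00177) = 0.34325
t = 5: p = 0.34325 + (+0.00041) = 0.34366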